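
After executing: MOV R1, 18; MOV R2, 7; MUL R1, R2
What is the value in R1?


Register state trace:
  MOV R1, 18  → R1 = 18
  MOV R2, 7  → R2 = 7
  MUL R1, R2  → R1 = 18 * 7 = 126
Final: R1 = 126

126


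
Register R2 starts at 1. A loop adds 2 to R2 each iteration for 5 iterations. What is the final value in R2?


Starting value: R2 = 1
  Iter 1: R2 = 1 + 2 = 3
  Iter 2: R2 = 3 + 2 = 5
  Iter 3: R2 = 5 + 2 = 7
  Iter 4: R2 = 7 + 2 = 9
  Iter 5: R2 = 9 + 2 = 11
Final: R2 = 11

11


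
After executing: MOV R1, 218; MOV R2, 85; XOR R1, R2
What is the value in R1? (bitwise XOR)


Register state trace:
  MOV R1, 218  → R1 = 218 (0b11011010)
  MOV R2, 85  → R2 = 85 (0b01010101)
  XOR R1, R2  → R1 = 218 XOR 85 = 143 (0b10001111)
Final: R1 = 143

143


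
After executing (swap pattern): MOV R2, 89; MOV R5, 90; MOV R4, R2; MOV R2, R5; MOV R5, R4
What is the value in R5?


Register state trace (swap pattern):
  MOV R2, 89  → R2 = 89
  MOV R5, 90  → R5 = 90
  MOV R4, R2  → R4 = 89  (save R2)
  MOV R2, R5  → R2 = 90  (R2 gets R5's value)
  MOV R5, R4  → R5 = 89  (R5 gets saved value)
Final: R5 = 89

89


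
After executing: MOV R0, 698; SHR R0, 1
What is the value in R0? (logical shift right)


Register state trace:
  MOV R0, 698  → R0 = 698
  SHR R0, 1  → R0 = 698 >> 1 = 698 // 2^1 = 349
Final: R0 = 349

349


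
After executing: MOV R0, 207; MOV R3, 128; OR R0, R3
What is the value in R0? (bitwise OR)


Register state trace:
  MOV R0, 207  → R0 = 207 (0b11001111)
  MOV R3, 128  → R3 = 128 (0b10000000)
  OR R0, R3   → R0 = 207 OR 128 = 207 (0b11001111)
Final: R0 = 207

207


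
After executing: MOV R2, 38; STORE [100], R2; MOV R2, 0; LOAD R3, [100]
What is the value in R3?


Register and memory trace:
  MOV R2, 38  → R2 = 38
  STORE [100], R2  → mem[100] = 38
  MOV R2, 0  → R2 = 0
  LOAD R3, [100]  → R3 = mem[100] = 38
Final: R3 = 38

38


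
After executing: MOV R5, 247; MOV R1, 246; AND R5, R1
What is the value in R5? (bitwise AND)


Register state trace:
  MOV R5, 247  → R5 = 247 (0b11110111)
  MOV R1, 246  → R1 = 246 (0b11110110)
  AND R5, R1  → R5 = 247 AND 246 = 246 (0b11110110)
Final: R5 = 246

246


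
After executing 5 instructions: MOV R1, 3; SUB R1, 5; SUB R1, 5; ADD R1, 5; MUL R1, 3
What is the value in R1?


Register state trace:
  MOV R1, 3  → R1 = 3
  SUB R1, 5  → R1 = 3 - 5 = -2
  SUB R1, 5  → R1 = -2 - 5 = -7
  ADD R1, 5  → R1 = -7 + 5 = -2
  MUL R1, 3  → R1 = -2 * 3 = -6
Final: R1 = -6

-6


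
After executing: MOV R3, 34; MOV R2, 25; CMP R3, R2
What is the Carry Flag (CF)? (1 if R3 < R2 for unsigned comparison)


Register state trace:
  MOV R3, 34  → R3 = 34
  MOV R2, 25  → R2 = 25
  CMP R3, R2  → unsigned 34 - 25: no borrow
  34 >= 25, so CF = 0
CF = 0

0


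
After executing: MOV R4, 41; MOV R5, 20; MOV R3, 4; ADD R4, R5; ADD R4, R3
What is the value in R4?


Register state trace:
  MOV R4, 41  → R4 = 41
  MOV R5, 20  → R5 = 20
  MOV R3, 4  → R3 = 4
  ADD R4, R5  → R4 = 41 + 20 = 61
  ADD R4, R3  → R4 = 61 + 4 = 65
Final: R4 = 65

65


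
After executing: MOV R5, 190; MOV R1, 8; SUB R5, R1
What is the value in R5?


Register state trace:
  MOV R5, 190  → R5 = 190
  MOV R1, 8  → R1 = 8
  SUB R5, R1  → R5 = 190 - 8 = 182
Final: R5 = 182

182


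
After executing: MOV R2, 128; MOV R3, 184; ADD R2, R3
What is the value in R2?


Register state trace:
  MOV R2, 128  → R2 = 128
  MOV R3, 184  → R3 = 184
  ADD R2, R3  → R2 = 128 + 184 = 312
Final: R2 = 312

312


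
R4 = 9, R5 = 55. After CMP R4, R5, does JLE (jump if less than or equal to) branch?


Trace:
  R4 = 9, R5 = 55
  CMP R4, R5  → compares 9 vs 55
  JLE checks: is 9 less than or equal to 55?
  9 < 55, so condition is true
Branch taken: Yes

Yes


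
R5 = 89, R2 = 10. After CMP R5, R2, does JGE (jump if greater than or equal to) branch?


Trace:
  R5 = 89, R2 = 10
  CMP R5, R2  → compares 89 vs 10
  JGE checks: is 89 greater than or equal to 10?
  89 > 10, so condition is true
Branch taken: Yes

Yes


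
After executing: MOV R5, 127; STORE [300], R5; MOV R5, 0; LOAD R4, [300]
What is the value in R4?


Register and memory trace:
  MOV R5, 127  → R5 = 127
  STORE [300], R5  → mem[300] = 127
  MOV R5, 0  → R5 = 0
  LOAD R4, [300]  → R4 = mem[300] = 127
Final: R4 = 127

127


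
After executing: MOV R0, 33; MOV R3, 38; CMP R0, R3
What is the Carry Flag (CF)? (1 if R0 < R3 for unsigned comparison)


Register state trace:
  MOV R0, 33  → R0 = 33
  MOV R3, 38  → R3 = 38
  CMP R0, R3  → unsigned 33 - 38: borrow occurs
  33 < 38, so CF = 1
CF = 1

1


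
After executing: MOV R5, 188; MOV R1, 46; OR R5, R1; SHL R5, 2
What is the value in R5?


Register state trace:
  MOV R5, 188  → R5 = 188 (0b10111100)
  MOV R1, 46  → R1 = 46 (0b00101110)
  OR R5, R1  → R5 = 188 OR 46 = 190 (0b10111110)
  SHL R5, 2  → R5 = 190 << 2 = 760
Final: R5 = 760

760


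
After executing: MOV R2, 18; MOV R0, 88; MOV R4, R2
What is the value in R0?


Register state trace:
  MOV R2, 18  → R2 = 18
  MOV R0, 88  → R0 = 88
  MOV R4, R2  → R4 = 18
Final: R0 = 88

88


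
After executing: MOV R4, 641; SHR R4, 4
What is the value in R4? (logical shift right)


Register state trace:
  MOV R4, 641  → R4 = 641
  SHR R4, 4  → R4 = 641 >> 4 = 641 // 2^4 = 40
Final: R4 = 40

40


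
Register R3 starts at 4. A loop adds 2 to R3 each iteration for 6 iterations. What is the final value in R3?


Starting value: R3 = 4
  Iter 1: R3 = 4 + 2 = 6
  Iter 2: R3 = 6 + 2 = 8
  Iter 3: R3 = 8 + 2 = 10
  Iter 4: R3 = 10 + 2 = 12
  Iter 5: R3 = 12 + 2 = 14
  Iter 6: R3 = 14 + 2 = 16
Final: R3 = 16

16


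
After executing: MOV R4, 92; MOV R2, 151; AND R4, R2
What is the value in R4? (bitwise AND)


Register state trace:
  MOV R4, 92  → R4 = 92 (0b01011100)
  MOV R2, 151  → R2 = 151 (0b10010111)
  AND R4, R2  → R4 = 92 AND 151 = 20 (0b00010100)
Final: R4 = 20

20


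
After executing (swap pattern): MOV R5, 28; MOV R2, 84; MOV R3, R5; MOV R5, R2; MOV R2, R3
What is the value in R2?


Register state trace (swap pattern):
  MOV R5, 28  → R5 = 28
  MOV R2, 84  → R2 = 84
  MOV R3, R5  → R3 = 28  (save R5)
  MOV R5, R2  → R5 = 84  (R5 gets R2's value)
  MOV R2, R3  → R2 = 28  (R2 gets saved value)
Final: R2 = 28

28


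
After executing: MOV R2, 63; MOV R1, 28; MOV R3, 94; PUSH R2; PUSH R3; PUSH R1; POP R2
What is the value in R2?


Stack trace (top is rightmost):
  MOV R2, 63  → R2 = 63
  MOV R1, 28  → R1 = 28
  MOV R3, 94  → R3 = 94
  PUSH R2  → stack: [63]
  PUSH R3  → stack: [63, 94]
  PUSH R1  → stack: [63, 94, 28]
  POP R2  → R2 = 28, stack: [63, 94]
Final: R2 = 28

28


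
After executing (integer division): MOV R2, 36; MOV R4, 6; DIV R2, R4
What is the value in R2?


Register state trace:
  MOV R2, 36  → R2 = 36
  MOV R4, 6  → R4 = 6
  DIV R2, R4  → R2 = 36 // 6 = 6
Final: R2 = 6

6


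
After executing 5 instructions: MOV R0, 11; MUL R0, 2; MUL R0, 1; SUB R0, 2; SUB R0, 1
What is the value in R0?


Register state trace:
  MOV R0, 11  → R0 = 11
  MUL R0, 2  → R0 = 11 * 2 = 22
  MUL R0, 1  → R0 = 22 * 1 = 22
  SUB R0, 2  → R0 = 22 - 2 = 20
  SUB R0, 1  → R0 = 20 - 1 = 19
Final: R0 = 19

19


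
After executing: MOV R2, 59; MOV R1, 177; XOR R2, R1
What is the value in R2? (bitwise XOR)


Register state trace:
  MOV R2, 59  → R2 = 59 (0b00111011)
  MOV R1, 177  → R1 = 177 (0b10110001)
  XOR R2, R1  → R2 = 59 XOR 177 = 138 (0b10001010)
Final: R2 = 138

138


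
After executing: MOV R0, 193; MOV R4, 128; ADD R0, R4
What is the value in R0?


Register state trace:
  MOV R0, 193  → R0 = 193
  MOV R4, 128  → R4 = 128
  ADD R0, R4  → R0 = 193 + 128 = 321
Final: R0 = 321

321


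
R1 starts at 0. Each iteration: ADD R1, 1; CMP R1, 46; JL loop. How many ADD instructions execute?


Loop trace (R1 starts at 0, target 46, step 1):
  ADD #1: R1 = 0 + 1 = 1  → 1 < 46, loop
  ADD #2: R1 = 1 + 1 = 2  → 2 < 46, loop
  ADD #3: R1 = 2 + 1 = 3  → 3 < 46, loop
  ADD #4: R1 = 3 + 1 = 4  → 4 < 46, loop
  ADD #5: R1 = 4 + 1 = 5  → 5 < 46, loop
  ADD #6: R1 = 5 + 1 = 6  → 6 < 46, loop
  ADD #7: R1 = 6 + 1 = 7  → 7 < 46, loop
  ADD #8: R1 = 7 + 1 = 8  → 8 < 46, loop
  ADD #9: R1 = 8 + 1 = 9  → 9 < 46, loop
  ADD #10: R1 = 9 + 1 = 10  → 10 < 46, loop
  ADD #11: R1 = 10 + 1 = 11  → 11 < 46, loop
  ADD #12: R1 = 11 + 1 = 12  → 12 < 46, loop
  ADD #13: R1 = 12 + 1 = 13  → 13 < 46, loop
  ADD #14: R1 = 13 + 1 = 14  → 14 < 46, loop
  ADD #15: R1 = 14 + 1 = 15  → 15 < 46, loop
  ADD #16: R1 = 15 + 1 = 16  → 16 < 46, loop
  ADD #17: R1 = 16 + 1 = 17  → 17 < 46, loop
  ADD #18: R1 = 17 + 1 = 18  → 18 < 46, loop
  ADD #19: R1 = 18 + 1 = 19  → 19 < 46, loop
  ADD #20: R1 = 19 + 1 = 20  → 20 < 46, loop
  ADD #21: R1 = 20 + 1 = 21  → 21 < 46, loop
  ADD #22: R1 = 21 + 1 = 22  → 22 < 46, loop
  ADD #23: R1 = 22 + 1 = 23  → 23 < 46, loop
  ADD #24: R1 = 23 + 1 = 24  → 24 < 46, loop
  ADD #25: R1 = 24 + 1 = 25  → 25 < 46, loop
  ADD #26: R1 = 25 + 1 = 26  → 26 < 46, loop
  ADD #27: R1 = 26 + 1 = 27  → 27 < 46, loop
  ADD #28: R1 = 27 + 1 = 28  → 28 < 46, loop
  ADD #29: R1 = 28 + 1 = 29  → 29 < 46, loop
  ADD #30: R1 = 29 + 1 = 30  → 30 < 46, loop
  ADD #31: R1 = 30 + 1 = 31  → 31 < 46, loop
  ADD #32: R1 = 31 + 1 = 32  → 32 < 46, loop
  ADD #33: R1 = 32 + 1 = 33  → 33 < 46, loop
  ADD #34: R1 = 33 + 1 = 34  → 34 < 46, loop
  ADD #35: R1 = 34 + 1 = 35  → 35 < 46, loop
  ADD #36: R1 = 35 + 1 = 36  → 36 < 46, loop
  ADD #37: R1 = 36 + 1 = 37  → 37 < 46, loop
  ADD #38: R1 = 37 + 1 = 38  → 38 < 46, loop
  ADD #39: R1 = 38 + 1 = 39  → 39 < 46, loop
  ADD #40: R1 = 39 + 1 = 40  → 40 < 46, loop
  ADD #41: R1 = 40 + 1 = 41  → 41 < 46, loop
  ADD #42: R1 = 41 + 1 = 42  → 42 < 46, loop
  ADD #43: R1 = 42 + 1 = 43  → 43 < 46, loop
  ADD #44: R1 = 43 + 1 = 44  → 44 < 46, loop
  ADD #45: R1 = 44 + 1 = 45  → 45 < 46, loop
  ADD #46: R1 = 45 + 1 = 46  → 46 >= 46, exit
Total ADD instructions: 46

46


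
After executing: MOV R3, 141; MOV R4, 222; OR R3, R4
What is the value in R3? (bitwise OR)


Register state trace:
  MOV R3, 141  → R3 = 141 (0b10001101)
  MOV R4, 222  → R4 = 222 (0b11011110)
  OR R3, R4   → R3 = 141 OR 222 = 223 (0b11011111)
Final: R3 = 223

223


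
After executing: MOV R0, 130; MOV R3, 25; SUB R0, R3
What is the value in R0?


Register state trace:
  MOV R0, 130  → R0 = 130
  MOV R3, 25  → R3 = 25
  SUB R0, R3  → R0 = 130 - 25 = 105
Final: R0 = 105

105


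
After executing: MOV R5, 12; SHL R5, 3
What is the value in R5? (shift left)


Register state trace:
  MOV R5, 12  → R5 = 12
  SHL R5, 3  → R5 = 12 << 3 = 12 * 2^3 = 96
Final: R5 = 96

96


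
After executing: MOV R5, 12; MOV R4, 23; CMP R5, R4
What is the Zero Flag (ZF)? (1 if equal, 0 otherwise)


Register state trace:
  MOV R5, 12  → R5 = 12
  MOV R4, 23  → R4 = 23
  CMP R5, R4  → computes 12 - 23 = -11
  Result is nonzero, so values are not equal
ZF = 0

0


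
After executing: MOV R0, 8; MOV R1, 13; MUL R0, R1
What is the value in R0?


Register state trace:
  MOV R0, 8  → R0 = 8
  MOV R1, 13  → R1 = 13
  MUL R0, R1  → R0 = 8 * 13 = 104
Final: R0 = 104

104


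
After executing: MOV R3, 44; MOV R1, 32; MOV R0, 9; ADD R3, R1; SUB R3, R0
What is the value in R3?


Register state trace:
  MOV R3, 44  → R3 = 44
  MOV R1, 32  → R1 = 32
  MOV R0, 9  → R0 = 9
  ADD R3, R1  → R3 = 44 + 32 = 76
  SUB R3, R0  → R3 = 76 - 9 = 67
Final: R3 = 67

67


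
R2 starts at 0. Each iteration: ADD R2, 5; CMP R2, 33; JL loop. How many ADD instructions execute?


Loop trace (R2 starts at 0, target 33, step 5):
  ADD #1: R2 = 0 + 5 = 5  → 5 < 33, loop
  ADD #2: R2 = 5 + 5 = 10  → 10 < 33, loop
  ADD #3: R2 = 10 + 5 = 15  → 15 < 33, loop
  ADD #4: R2 = 15 + 5 = 20  → 20 < 33, loop
  ADD #5: R2 = 20 + 5 = 25  → 25 < 33, loop
  ADD #6: R2 = 25 + 5 = 30  → 30 < 33, loop
  ADD #7: R2 = 30 + 5 = 35  → 35 >= 33, exit
Total ADD instructions: 7

7


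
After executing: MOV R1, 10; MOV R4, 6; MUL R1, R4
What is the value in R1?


Register state trace:
  MOV R1, 10  → R1 = 10
  MOV R4, 6  → R4 = 6
  MUL R1, R4  → R1 = 10 * 6 = 60
Final: R1 = 60

60


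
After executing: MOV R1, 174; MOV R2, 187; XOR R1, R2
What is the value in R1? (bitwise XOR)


Register state trace:
  MOV R1, 174  → R1 = 174 (0b10101110)
  MOV R2, 187  → R2 = 187 (0b10111011)
  XOR R1, R2  → R1 = 174 XOR 187 = 21 (0b00010101)
Final: R1 = 21

21


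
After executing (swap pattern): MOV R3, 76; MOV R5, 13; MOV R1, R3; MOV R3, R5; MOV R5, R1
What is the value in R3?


Register state trace (swap pattern):
  MOV R3, 76  → R3 = 76
  MOV R5, 13  → R5 = 13
  MOV R1, R3  → R1 = 76  (save R3)
  MOV R3, R5  → R3 = 13  (R3 gets R5's value)
  MOV R5, R1  → R5 = 76  (R5 gets saved value)
Final: R3 = 13

13


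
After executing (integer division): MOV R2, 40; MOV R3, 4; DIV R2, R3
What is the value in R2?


Register state trace:
  MOV R2, 40  → R2 = 40
  MOV R3, 4  → R3 = 4
  DIV R2, R3  → R2 = 40 // 4 = 10
Final: R2 = 10

10


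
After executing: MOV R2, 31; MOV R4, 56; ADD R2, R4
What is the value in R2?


Register state trace:
  MOV R2, 31  → R2 = 31
  MOV R4, 56  → R4 = 56
  ADD R2, R4  → R2 = 31 + 56 = 87
Final: R2 = 87

87


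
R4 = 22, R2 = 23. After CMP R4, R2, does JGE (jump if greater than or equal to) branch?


Trace:
  R4 = 22, R2 = 23
  CMP R4, R2  → compares 22 vs 23
  JGE checks: is 22 greater than or equal to 23?
  22 < 23, so condition is false
Branch taken: No

No


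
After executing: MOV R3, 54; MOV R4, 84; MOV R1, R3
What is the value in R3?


Register state trace:
  MOV R3, 54  → R3 = 54
  MOV R4, 84  → R4 = 84
  MOV R1, R3  → R1 = 54
Final: R3 = 54

54


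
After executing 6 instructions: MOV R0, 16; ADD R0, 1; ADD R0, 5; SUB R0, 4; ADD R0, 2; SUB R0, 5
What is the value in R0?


Register state trace:
  MOV R0, 16  → R0 = 16
  ADD R0, 1  → R0 = 16 + 1 = 17
  ADD R0, 5  → R0 = 17 + 5 = 22
  SUB R0, 4  → R0 = 22 - 4 = 18
  ADD R0, 2  → R0 = 18 + 2 = 20
  SUB R0, 5  → R0 = 20 - 5 = 15
Final: R0 = 15

15


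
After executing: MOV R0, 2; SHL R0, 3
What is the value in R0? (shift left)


Register state trace:
  MOV R0, 2  → R0 = 2
  SHL R0, 3  → R0 = 2 << 3 = 2 * 2^3 = 16
Final: R0 = 16

16


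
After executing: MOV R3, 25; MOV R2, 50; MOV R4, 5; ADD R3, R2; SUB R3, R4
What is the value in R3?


Register state trace:
  MOV R3, 25  → R3 = 25
  MOV R2, 50  → R2 = 50
  MOV R4, 5  → R4 = 5
  ADD R3, R2  → R3 = 25 + 50 = 75
  SUB R3, R4  → R3 = 75 - 5 = 70
Final: R3 = 70

70


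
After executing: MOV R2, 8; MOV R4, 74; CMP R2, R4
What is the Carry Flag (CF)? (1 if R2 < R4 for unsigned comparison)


Register state trace:
  MOV R2, 8  → R2 = 8
  MOV R4, 74  → R4 = 74
  CMP R2, R4  → unsigned 8 - 74: borrow occurs
  8 < 74, so CF = 1
CF = 1

1


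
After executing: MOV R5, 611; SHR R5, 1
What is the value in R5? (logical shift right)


Register state trace:
  MOV R5, 611  → R5 = 611
  SHR R5, 1  → R5 = 611 >> 1 = 611 // 2^1 = 305
Final: R5 = 305

305


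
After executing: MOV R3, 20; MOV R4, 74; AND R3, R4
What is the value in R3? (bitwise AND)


Register state trace:
  MOV R3, 20  → R3 = 20 (0b00010100)
  MOV R4, 74  → R4 = 74 (0b01001010)
  AND R3, R4  → R3 = 20 AND 74 = 0 (0b00000000)
Final: R3 = 0

0


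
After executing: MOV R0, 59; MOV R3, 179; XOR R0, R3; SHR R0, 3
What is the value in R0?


Register state trace:
  MOV R0, 59  → R0 = 59 (0b00111011)
  MOV R3, 179  → R3 = 179 (0b10110011)
  XOR R0, R3  → R0 = 59 XOR 179 = 136 (0b10001000)
  SHR R0, 3  → R0 = 136 >> 3 = 17
Final: R0 = 17

17


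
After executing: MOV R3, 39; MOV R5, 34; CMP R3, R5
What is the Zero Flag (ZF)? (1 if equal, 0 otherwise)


Register state trace:
  MOV R3, 39  → R3 = 39
  MOV R5, 34  → R5 = 34
  CMP R3, R5  → computes 39 - 34 = 5
  Result is nonzero, so values are not equal
ZF = 0

0


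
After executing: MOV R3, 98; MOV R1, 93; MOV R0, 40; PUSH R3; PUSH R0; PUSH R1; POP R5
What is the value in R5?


Stack trace (top is rightmost):
  MOV R3, 98  → R3 = 98
  MOV R1, 93  → R1 = 93
  MOV R0, 40  → R0 = 40
  PUSH R3  → stack: [98]
  PUSH R0  → stack: [98, 40]
  PUSH R1  → stack: [98, 40, 93]
  POP R5  → R5 = 93, stack: [98, 40]
Final: R5 = 93

93


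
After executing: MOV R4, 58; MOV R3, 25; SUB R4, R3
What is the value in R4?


Register state trace:
  MOV R4, 58  → R4 = 58
  MOV R3, 25  → R3 = 25
  SUB R4, R3  → R4 = 58 - 25 = 33
Final: R4 = 33

33


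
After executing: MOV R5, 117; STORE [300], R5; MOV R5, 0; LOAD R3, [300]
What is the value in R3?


Register and memory trace:
  MOV R5, 117  → R5 = 117
  STORE [300], R5  → mem[300] = 117
  MOV R5, 0  → R5 = 0
  LOAD R3, [300]  → R3 = mem[300] = 117
Final: R3 = 117

117


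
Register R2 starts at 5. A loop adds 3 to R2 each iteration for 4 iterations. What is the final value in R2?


Starting value: R2 = 5
  Iter 1: R2 = 5 + 3 = 8
  Iter 2: R2 = 8 + 3 = 11
  Iter 3: R2 = 11 + 3 = 14
  Iter 4: R2 = 14 + 3 = 17
Final: R2 = 17

17


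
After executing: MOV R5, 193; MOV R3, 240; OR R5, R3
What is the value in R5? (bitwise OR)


Register state trace:
  MOV R5, 193  → R5 = 193 (0b11000001)
  MOV R3, 240  → R3 = 240 (0b11110000)
  OR R5, R3   → R5 = 193 OR 240 = 241 (0b11110001)
Final: R5 = 241

241


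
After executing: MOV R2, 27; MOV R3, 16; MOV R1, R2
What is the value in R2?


Register state trace:
  MOV R2, 27  → R2 = 27
  MOV R3, 16  → R3 = 16
  MOV R1, R2  → R1 = 27
Final: R2 = 27

27


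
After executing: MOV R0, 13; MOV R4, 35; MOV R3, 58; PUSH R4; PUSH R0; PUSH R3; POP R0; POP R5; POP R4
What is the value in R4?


Stack trace (top is rightmost):
  MOV R0, 13  → R0 = 13
  MOV R4, 35  → R4 = 35
  MOV R3, 58  → R3 = 58
  PUSH R4  → stack: [35]
  PUSH R0  → stack: [35, 13]
  PUSH R3  → stack: [35, 13, 58]
  POP R0  → R0 = 58, stack: [35, 13]
  POP R5  → R5 = 13, stack: [35]
  POP R4  → R4 = 35, stack: []
Final: R4 = 35

35


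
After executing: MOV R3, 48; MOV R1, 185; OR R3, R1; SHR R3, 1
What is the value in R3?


Register state trace:
  MOV R3, 48  → R3 = 48 (0b00110000)
  MOV R1, 185  → R1 = 185 (0b10111001)
  OR R3, R1  → R3 = 48 OR 185 = 185 (0b10111001)
  SHR R3, 1  → R3 = 185 >> 1 = 92
Final: R3 = 92

92


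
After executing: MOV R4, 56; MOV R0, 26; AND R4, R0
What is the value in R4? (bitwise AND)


Register state trace:
  MOV R4, 56  → R4 = 56 (0b00111000)
  MOV R0, 26  → R0 = 26 (0b00011010)
  AND R4, R0  → R4 = 56 AND 26 = 24 (0b00011000)
Final: R4 = 24

24


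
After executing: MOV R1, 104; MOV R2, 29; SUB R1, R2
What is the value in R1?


Register state trace:
  MOV R1, 104  → R1 = 104
  MOV R2, 29  → R2 = 29
  SUB R1, R2  → R1 = 104 - 29 = 75
Final: R1 = 75

75


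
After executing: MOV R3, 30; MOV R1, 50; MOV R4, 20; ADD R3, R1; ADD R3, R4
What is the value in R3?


Register state trace:
  MOV R3, 30  → R3 = 30
  MOV R1, 50  → R1 = 50
  MOV R4, 20  → R4 = 20
  ADD R3, R1  → R3 = 30 + 50 = 80
  ADD R3, R4  → R3 = 80 + 20 = 100
Final: R3 = 100

100


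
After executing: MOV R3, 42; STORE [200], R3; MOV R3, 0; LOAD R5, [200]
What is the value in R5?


Register and memory trace:
  MOV R3, 42  → R3 = 42
  STORE [200], R3  → mem[200] = 42
  MOV R3, 0  → R3 = 0
  LOAD R5, [200]  → R5 = mem[200] = 42
Final: R5 = 42

42


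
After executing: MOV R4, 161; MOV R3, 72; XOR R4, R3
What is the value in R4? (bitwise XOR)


Register state trace:
  MOV R4, 161  → R4 = 161 (0b10100001)
  MOV R3, 72  → R3 = 72 (0b01001000)
  XOR R4, R3  → R4 = 161 XOR 72 = 233 (0b11101001)
Final: R4 = 233

233


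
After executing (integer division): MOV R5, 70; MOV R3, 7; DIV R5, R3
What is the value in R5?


Register state trace:
  MOV R5, 70  → R5 = 70
  MOV R3, 7  → R3 = 7
  DIV R5, R3  → R5 = 70 // 7 = 10
Final: R5 = 10

10


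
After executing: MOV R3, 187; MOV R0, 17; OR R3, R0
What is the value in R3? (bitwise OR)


Register state trace:
  MOV R3, 187  → R3 = 187 (0b10111011)
  MOV R0, 17  → R0 = 17 (0b00010001)
  OR R3, R0   → R3 = 187 OR 17 = 187 (0b10111011)
Final: R3 = 187

187


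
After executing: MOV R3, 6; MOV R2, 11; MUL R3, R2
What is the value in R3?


Register state trace:
  MOV R3, 6  → R3 = 6
  MOV R2, 11  → R2 = 11
  MUL R3, R2  → R3 = 6 * 11 = 66
Final: R3 = 66

66


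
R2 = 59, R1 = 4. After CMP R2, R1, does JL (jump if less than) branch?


Trace:
  R2 = 59, R1 = 4
  CMP R2, R1  → compares 59 vs 4
  JL checks: is 59 less than 4?
  59 > 4, so condition is false
Branch taken: No

No


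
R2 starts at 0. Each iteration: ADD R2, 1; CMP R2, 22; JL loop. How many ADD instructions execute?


Loop trace (R2 starts at 0, target 22, step 1):
  ADD #1: R2 = 0 + 1 = 1  → 1 < 22, loop
  ADD #2: R2 = 1 + 1 = 2  → 2 < 22, loop
  ADD #3: R2 = 2 + 1 = 3  → 3 < 22, loop
  ADD #4: R2 = 3 + 1 = 4  → 4 < 22, loop
  ADD #5: R2 = 4 + 1 = 5  → 5 < 22, loop
  ADD #6: R2 = 5 + 1 = 6  → 6 < 22, loop
  ADD #7: R2 = 6 + 1 = 7  → 7 < 22, loop
  ADD #8: R2 = 7 + 1 = 8  → 8 < 22, loop
  ADD #9: R2 = 8 + 1 = 9  → 9 < 22, loop
  ADD #10: R2 = 9 + 1 = 10  → 10 < 22, loop
  ADD #11: R2 = 10 + 1 = 11  → 11 < 22, loop
  ADD #12: R2 = 11 + 1 = 12  → 12 < 22, loop
  ADD #13: R2 = 12 + 1 = 13  → 13 < 22, loop
  ADD #14: R2 = 13 + 1 = 14  → 14 < 22, loop
  ADD #15: R2 = 14 + 1 = 15  → 15 < 22, loop
  ADD #16: R2 = 15 + 1 = 16  → 16 < 22, loop
  ADD #17: R2 = 16 + 1 = 17  → 17 < 22, loop
  ADD #18: R2 = 17 + 1 = 18  → 18 < 22, loop
  ADD #19: R2 = 18 + 1 = 19  → 19 < 22, loop
  ADD #20: R2 = 19 + 1 = 20  → 20 < 22, loop
  ADD #21: R2 = 20 + 1 = 21  → 21 < 22, loop
  ADD #22: R2 = 21 + 1 = 22  → 22 >= 22, exit
Total ADD instructions: 22

22


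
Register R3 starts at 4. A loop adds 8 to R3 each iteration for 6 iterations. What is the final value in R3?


Starting value: R3 = 4
  Iter 1: R3 = 4 + 8 = 12
  Iter 2: R3 = 12 + 8 = 20
  Iter 3: R3 = 20 + 8 = 28
  Iter 4: R3 = 28 + 8 = 36
  Iter 5: R3 = 36 + 8 = 44
  Iter 6: R3 = 44 + 8 = 52
Final: R3 = 52

52


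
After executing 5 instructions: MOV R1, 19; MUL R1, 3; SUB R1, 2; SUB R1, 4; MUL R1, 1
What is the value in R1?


Register state trace:
  MOV R1, 19  → R1 = 19
  MUL R1, 3  → R1 = 19 * 3 = 57
  SUB R1, 2  → R1 = 57 - 2 = 55
  SUB R1, 4  → R1 = 55 - 4 = 51
  MUL R1, 1  → R1 = 51 * 1 = 51
Final: R1 = 51

51


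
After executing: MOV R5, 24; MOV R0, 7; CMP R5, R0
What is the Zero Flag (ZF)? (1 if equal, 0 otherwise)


Register state trace:
  MOV R5, 24  → R5 = 24
  MOV R0, 7  → R0 = 7
  CMP R5, R0  → computes 24 - 7 = 17
  Result is nonzero, so values are not equal
ZF = 0

0


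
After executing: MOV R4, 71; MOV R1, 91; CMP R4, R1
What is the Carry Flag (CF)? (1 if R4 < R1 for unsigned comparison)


Register state trace:
  MOV R4, 71  → R4 = 71
  MOV R1, 91  → R1 = 91
  CMP R4, R1  → unsigned 71 - 91: borrow occurs
  71 < 91, so CF = 1
CF = 1

1


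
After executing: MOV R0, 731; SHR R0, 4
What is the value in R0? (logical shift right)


Register state trace:
  MOV R0, 731  → R0 = 731
  SHR R0, 4  → R0 = 731 >> 4 = 731 // 2^4 = 45
Final: R0 = 45

45


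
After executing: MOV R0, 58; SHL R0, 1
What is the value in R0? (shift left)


Register state trace:
  MOV R0, 58  → R0 = 58
  SHL R0, 1  → R0 = 58 << 1 = 58 * 2^1 = 116
Final: R0 = 116

116


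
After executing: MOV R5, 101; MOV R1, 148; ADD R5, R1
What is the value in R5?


Register state trace:
  MOV R5, 101  → R5 = 101
  MOV R1, 148  → R1 = 148
  ADD R5, R1  → R5 = 101 + 148 = 249
Final: R5 = 249

249


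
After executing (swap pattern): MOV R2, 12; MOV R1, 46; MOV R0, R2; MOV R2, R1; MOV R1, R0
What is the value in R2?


Register state trace (swap pattern):
  MOV R2, 12  → R2 = 12
  MOV R1, 46  → R1 = 46
  MOV R0, R2  → R0 = 12  (save R2)
  MOV R2, R1  → R2 = 46  (R2 gets R1's value)
  MOV R1, R0  → R1 = 12  (R1 gets saved value)
Final: R2 = 46

46


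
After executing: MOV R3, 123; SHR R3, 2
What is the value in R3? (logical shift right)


Register state trace:
  MOV R3, 123  → R3 = 123
  SHR R3, 2  → R3 = 123 >> 2 = 123 // 2^2 = 30
Final: R3 = 30

30


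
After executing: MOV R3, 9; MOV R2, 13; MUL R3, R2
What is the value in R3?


Register state trace:
  MOV R3, 9  → R3 = 9
  MOV R2, 13  → R2 = 13
  MUL R3, R2  → R3 = 9 * 13 = 117
Final: R3 = 117

117


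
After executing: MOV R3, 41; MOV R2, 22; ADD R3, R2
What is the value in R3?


Register state trace:
  MOV R3, 41  → R3 = 41
  MOV R2, 22  → R2 = 22
  ADD R3, R2  → R3 = 41 + 22 = 63
Final: R3 = 63

63


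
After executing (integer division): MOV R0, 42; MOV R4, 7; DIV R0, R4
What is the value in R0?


Register state trace:
  MOV R0, 42  → R0 = 42
  MOV R4, 7  → R4 = 7
  DIV R0, R4  → R0 = 42 // 7 = 6
Final: R0 = 6

6


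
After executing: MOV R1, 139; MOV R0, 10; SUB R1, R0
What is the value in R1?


Register state trace:
  MOV R1, 139  → R1 = 139
  MOV R0, 10  → R0 = 10
  SUB R1, R0  → R1 = 139 - 10 = 129
Final: R1 = 129

129


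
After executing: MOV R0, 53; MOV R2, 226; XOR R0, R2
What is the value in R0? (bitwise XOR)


Register state trace:
  MOV R0, 53  → R0 = 53 (0b00110101)
  MOV R2, 226  → R2 = 226 (0b11100010)
  XOR R0, R2  → R0 = 53 XOR 226 = 215 (0b11010111)
Final: R0 = 215

215


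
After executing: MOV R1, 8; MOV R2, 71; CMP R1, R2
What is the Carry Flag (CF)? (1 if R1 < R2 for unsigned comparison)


Register state trace:
  MOV R1, 8  → R1 = 8
  MOV R2, 71  → R2 = 71
  CMP R1, R2  → unsigned 8 - 71: borrow occurs
  8 < 71, so CF = 1
CF = 1

1


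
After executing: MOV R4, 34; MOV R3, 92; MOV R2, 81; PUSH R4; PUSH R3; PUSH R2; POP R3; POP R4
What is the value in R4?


Stack trace (top is rightmost):
  MOV R4, 34  → R4 = 34
  MOV R3, 92  → R3 = 92
  MOV R2, 81  → R2 = 81
  PUSH R4  → stack: [34]
  PUSH R3  → stack: [34, 92]
  PUSH R2  → stack: [34, 92, 81]
  POP R3  → R3 = 81, stack: [34, 92]
  POP R4  → R4 = 92, stack: [34]
Final: R4 = 92

92


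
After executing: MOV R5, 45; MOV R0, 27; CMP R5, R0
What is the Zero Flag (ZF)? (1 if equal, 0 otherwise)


Register state trace:
  MOV R5, 45  → R5 = 45
  MOV R0, 27  → R0 = 27
  CMP R5, R0  → computes 45 - 27 = 18
  Result is nonzero, so values are not equal
ZF = 0

0


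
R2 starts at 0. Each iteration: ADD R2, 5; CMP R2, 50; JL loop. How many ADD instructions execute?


Loop trace (R2 starts at 0, target 50, step 5):
  ADD #1: R2 = 0 + 5 = 5  → 5 < 50, loop
  ADD #2: R2 = 5 + 5 = 10  → 10 < 50, loop
  ADD #3: R2 = 10 + 5 = 15  → 15 < 50, loop
  ADD #4: R2 = 15 + 5 = 20  → 20 < 50, loop
  ADD #5: R2 = 20 + 5 = 25  → 25 < 50, loop
  ADD #6: R2 = 25 + 5 = 30  → 30 < 50, loop
  ADD #7: R2 = 30 + 5 = 35  → 35 < 50, loop
  ADD #8: R2 = 35 + 5 = 40  → 40 < 50, loop
  ADD #9: R2 = 40 + 5 = 45  → 45 < 50, loop
  ADD #10: R2 = 45 + 5 = 50  → 50 >= 50, exit
Total ADD instructions: 10

10


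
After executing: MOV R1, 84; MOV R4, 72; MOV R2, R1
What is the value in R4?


Register state trace:
  MOV R1, 84  → R1 = 84
  MOV R4, 72  → R4 = 72
  MOV R2, R1  → R2 = 84
Final: R4 = 72

72


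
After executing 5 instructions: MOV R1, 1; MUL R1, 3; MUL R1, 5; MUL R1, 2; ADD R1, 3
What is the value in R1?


Register state trace:
  MOV R1, 1  → R1 = 1
  MUL R1, 3  → R1 = 1 * 3 = 3
  MUL R1, 5  → R1 = 3 * 5 = 15
  MUL R1, 2  → R1 = 15 * 2 = 30
  ADD R1, 3  → R1 = 30 + 3 = 33
Final: R1 = 33

33


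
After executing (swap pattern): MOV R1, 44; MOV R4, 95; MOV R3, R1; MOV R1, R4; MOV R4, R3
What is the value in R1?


Register state trace (swap pattern):
  MOV R1, 44  → R1 = 44
  MOV R4, 95  → R4 = 95
  MOV R3, R1  → R3 = 44  (save R1)
  MOV R1, R4  → R1 = 95  (R1 gets R4's value)
  MOV R4, R3  → R4 = 44  (R4 gets saved value)
Final: R1 = 95

95


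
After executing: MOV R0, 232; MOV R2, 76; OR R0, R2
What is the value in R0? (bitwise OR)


Register state trace:
  MOV R0, 232  → R0 = 232 (0b11101000)
  MOV R2, 76  → R2 = 76 (0b01001100)
  OR R0, R2   → R0 = 232 OR 76 = 236 (0b11101100)
Final: R0 = 236

236


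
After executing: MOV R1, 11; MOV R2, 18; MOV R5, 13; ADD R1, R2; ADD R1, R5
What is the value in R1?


Register state trace:
  MOV R1, 11  → R1 = 11
  MOV R2, 18  → R2 = 18
  MOV R5, 13  → R5 = 13
  ADD R1, R2  → R1 = 11 + 18 = 29
  ADD R1, R5  → R1 = 29 + 13 = 42
Final: R1 = 42

42


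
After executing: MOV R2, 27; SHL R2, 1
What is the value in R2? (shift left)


Register state trace:
  MOV R2, 27  → R2 = 27
  SHL R2, 1  → R2 = 27 << 1 = 27 * 2^1 = 54
Final: R2 = 54

54


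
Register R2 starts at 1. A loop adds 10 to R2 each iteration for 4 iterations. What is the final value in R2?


Starting value: R2 = 1
  Iter 1: R2 = 1 + 10 = 11
  Iter 2: R2 = 11 + 10 = 21
  Iter 3: R2 = 21 + 10 = 31
  Iter 4: R2 = 31 + 10 = 41
Final: R2 = 41

41


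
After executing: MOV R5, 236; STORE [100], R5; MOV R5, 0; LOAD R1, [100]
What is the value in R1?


Register and memory trace:
  MOV R5, 236  → R5 = 236
  STORE [100], R5  → mem[100] = 236
  MOV R5, 0  → R5 = 0
  LOAD R1, [100]  → R1 = mem[100] = 236
Final: R1 = 236

236


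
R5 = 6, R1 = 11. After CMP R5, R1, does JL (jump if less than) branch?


Trace:
  R5 = 6, R1 = 11
  CMP R5, R1  → compares 6 vs 11
  JL checks: is 6 less than 11?
  6 < 11, so condition is true
Branch taken: Yes

Yes


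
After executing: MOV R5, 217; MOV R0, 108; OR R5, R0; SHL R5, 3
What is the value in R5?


Register state trace:
  MOV R5, 217  → R5 = 217 (0b11011001)
  MOV R0, 108  → R0 = 108 (0b01101100)
  OR R5, R0  → R5 = 217 OR 108 = 253 (0b11111101)
  SHL R5, 3  → R5 = 253 << 3 = 2024
Final: R5 = 2024

2024


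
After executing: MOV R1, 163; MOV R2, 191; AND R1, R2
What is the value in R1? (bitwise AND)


Register state trace:
  MOV R1, 163  → R1 = 163 (0b10100011)
  MOV R2, 191  → R2 = 191 (0b10111111)
  AND R1, R2  → R1 = 163 AND 191 = 163 (0b10100011)
Final: R1 = 163

163


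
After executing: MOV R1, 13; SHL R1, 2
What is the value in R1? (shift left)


Register state trace:
  MOV R1, 13  → R1 = 13
  SHL R1, 2  → R1 = 13 << 2 = 13 * 2^2 = 52
Final: R1 = 52

52


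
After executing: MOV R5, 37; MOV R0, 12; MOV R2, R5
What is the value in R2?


Register state trace:
  MOV R5, 37  → R5 = 37
  MOV R0, 12  → R0 = 12
  MOV R2, R5  → R2 = 37
Final: R2 = 37

37


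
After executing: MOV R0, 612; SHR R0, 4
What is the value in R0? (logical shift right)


Register state trace:
  MOV R0, 612  → R0 = 612
  SHR R0, 4  → R0 = 612 >> 4 = 612 // 2^4 = 38
Final: R0 = 38

38


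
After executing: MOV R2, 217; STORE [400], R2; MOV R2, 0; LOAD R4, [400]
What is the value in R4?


Register and memory trace:
  MOV R2, 217  → R2 = 217
  STORE [400], R2  → mem[400] = 217
  MOV R2, 0  → R2 = 0
  LOAD R4, [400]  → R4 = mem[400] = 217
Final: R4 = 217

217


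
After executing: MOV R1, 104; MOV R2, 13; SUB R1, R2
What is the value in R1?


Register state trace:
  MOV R1, 104  → R1 = 104
  MOV R2, 13  → R2 = 13
  SUB R1, R2  → R1 = 104 - 13 = 91
Final: R1 = 91

91


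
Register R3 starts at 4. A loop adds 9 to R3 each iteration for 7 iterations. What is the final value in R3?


Starting value: R3 = 4
  Iter 1: R3 = 4 + 9 = 13
  Iter 2: R3 = 13 + 9 = 22
  Iter 3: R3 = 22 + 9 = 31
  Iter 4: R3 = 31 + 9 = 40
  Iter 5: R3 = 40 + 9 = 49
  Iter 6: R3 = 49 + 9 = 58
  Iter 7: R3 = 58 + 9 = 67
Final: R3 = 67

67


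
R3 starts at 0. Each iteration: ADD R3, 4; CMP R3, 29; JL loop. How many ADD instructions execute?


Loop trace (R3 starts at 0, target 29, step 4):
  ADD #1: R3 = 0 + 4 = 4  → 4 < 29, loop
  ADD #2: R3 = 4 + 4 = 8  → 8 < 29, loop
  ADD #3: R3 = 8 + 4 = 12  → 12 < 29, loop
  ADD #4: R3 = 12 + 4 = 16  → 16 < 29, loop
  ADD #5: R3 = 16 + 4 = 20  → 20 < 29, loop
  ADD #6: R3 = 20 + 4 = 24  → 24 < 29, loop
  ADD #7: R3 = 24 + 4 = 28  → 28 < 29, loop
  ADD #8: R3 = 28 + 4 = 32  → 32 >= 29, exit
Total ADD instructions: 8

8


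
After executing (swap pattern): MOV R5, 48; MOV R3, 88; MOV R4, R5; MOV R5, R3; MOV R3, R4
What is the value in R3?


Register state trace (swap pattern):
  MOV R5, 48  → R5 = 48
  MOV R3, 88  → R3 = 88
  MOV R4, R5  → R4 = 48  (save R5)
  MOV R5, R3  → R5 = 88  (R5 gets R3's value)
  MOV R3, R4  → R3 = 48  (R3 gets saved value)
Final: R3 = 48

48


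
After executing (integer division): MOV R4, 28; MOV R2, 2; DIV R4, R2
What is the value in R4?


Register state trace:
  MOV R4, 28  → R4 = 28
  MOV R2, 2  → R2 = 2
  DIV R4, R2  → R4 = 28 // 2 = 14
Final: R4 = 14

14


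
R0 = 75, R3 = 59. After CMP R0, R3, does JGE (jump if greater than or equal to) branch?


Trace:
  R0 = 75, R3 = 59
  CMP R0, R3  → compares 75 vs 59
  JGE checks: is 75 greater than or equal to 59?
  75 > 59, so condition is true
Branch taken: Yes

Yes


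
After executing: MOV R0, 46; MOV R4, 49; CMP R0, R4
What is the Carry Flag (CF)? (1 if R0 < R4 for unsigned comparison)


Register state trace:
  MOV R0, 46  → R0 = 46
  MOV R4, 49  → R4 = 49
  CMP R0, R4  → unsigned 46 - 49: borrow occurs
  46 < 49, so CF = 1
CF = 1

1


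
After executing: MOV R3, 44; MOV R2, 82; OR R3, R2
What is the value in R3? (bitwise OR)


Register state trace:
  MOV R3, 44  → R3 = 44 (0b00101100)
  MOV R2, 82  → R2 = 82 (0b01010010)
  OR R3, R2   → R3 = 44 OR 82 = 126 (0b01111110)
Final: R3 = 126

126


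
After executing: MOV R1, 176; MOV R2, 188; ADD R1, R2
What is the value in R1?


Register state trace:
  MOV R1, 176  → R1 = 176
  MOV R2, 188  → R2 = 188
  ADD R1, R2  → R1 = 176 + 188 = 364
Final: R1 = 364

364


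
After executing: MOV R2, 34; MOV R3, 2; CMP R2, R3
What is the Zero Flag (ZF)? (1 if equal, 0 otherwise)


Register state trace:
  MOV R2, 34  → R2 = 34
  MOV R3, 2  → R3 = 2
  CMP R2, R3  → computes 34 - 2 = 32
  Result is nonzero, so values are not equal
ZF = 0

0


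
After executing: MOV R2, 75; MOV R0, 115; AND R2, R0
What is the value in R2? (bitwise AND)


Register state trace:
  MOV R2, 75  → R2 = 75 (0b01001011)
  MOV R0, 115  → R0 = 115 (0b01110011)
  AND R2, R0  → R2 = 75 AND 115 = 67 (0b01000011)
Final: R2 = 67

67


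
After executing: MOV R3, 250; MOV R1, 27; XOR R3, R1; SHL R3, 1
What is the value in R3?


Register state trace:
  MOV R3, 250  → R3 = 250 (0b11111010)
  MOV R1, 27  → R1 = 27 (0b00011011)
  XOR R3, R1  → R3 = 250 XOR 27 = 225 (0b11100001)
  SHL R3, 1  → R3 = 225 << 1 = 450
Final: R3 = 450

450


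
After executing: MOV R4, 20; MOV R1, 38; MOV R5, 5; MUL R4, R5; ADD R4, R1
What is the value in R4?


Register state trace:
  MOV R4, 20  → R4 = 20
  MOV R1, 38  → R1 = 38
  MOV R5, 5  → R5 = 5
  MUL R4, R5  → R4 = 20 * 5 = 100
  ADD R4, R1  → R4 = 100 + 38 = 138
Final: R4 = 138

138


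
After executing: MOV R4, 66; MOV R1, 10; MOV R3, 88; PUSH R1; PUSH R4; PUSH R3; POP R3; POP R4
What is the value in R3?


Stack trace (top is rightmost):
  MOV R4, 66  → R4 = 66
  MOV R1, 10  → R1 = 10
  MOV R3, 88  → R3 = 88
  PUSH R1  → stack: [10]
  PUSH R4  → stack: [10, 66]
  PUSH R3  → stack: [10, 66, 88]
  POP R3  → R3 = 88, stack: [10, 66]
  POP R4  → R4 = 66, stack: [10]
Final: R3 = 88

88


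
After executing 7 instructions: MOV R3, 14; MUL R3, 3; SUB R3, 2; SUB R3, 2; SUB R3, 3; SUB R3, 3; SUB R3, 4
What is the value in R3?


Register state trace:
  MOV R3, 14  → R3 = 14
  MUL R3, 3  → R3 = 14 * 3 = 42
  SUB R3, 2  → R3 = 42 - 2 = 40
  SUB R3, 2  → R3 = 40 - 2 = 38
  SUB R3, 3  → R3 = 38 - 3 = 35
  SUB R3, 3  → R3 = 35 - 3 = 32
  SUB R3, 4  → R3 = 32 - 4 = 28
Final: R3 = 28

28


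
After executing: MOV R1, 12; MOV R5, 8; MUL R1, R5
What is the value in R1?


Register state trace:
  MOV R1, 12  → R1 = 12
  MOV R5, 8  → R5 = 8
  MUL R1, R5  → R1 = 12 * 8 = 96
Final: R1 = 96

96


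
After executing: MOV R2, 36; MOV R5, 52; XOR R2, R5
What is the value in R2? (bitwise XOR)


Register state trace:
  MOV R2, 36  → R2 = 36 (0b00100100)
  MOV R5, 52  → R5 = 52 (0b00110100)
  XOR R2, R5  → R2 = 36 XOR 52 = 16 (0b00010000)
Final: R2 = 16

16


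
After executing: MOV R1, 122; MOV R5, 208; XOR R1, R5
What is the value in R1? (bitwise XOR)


Register state trace:
  MOV R1, 122  → R1 = 122 (0b01111010)
  MOV R5, 208  → R5 = 208 (0b11010000)
  XOR R1, R5  → R1 = 122 XOR 208 = 170 (0b10101010)
Final: R1 = 170

170


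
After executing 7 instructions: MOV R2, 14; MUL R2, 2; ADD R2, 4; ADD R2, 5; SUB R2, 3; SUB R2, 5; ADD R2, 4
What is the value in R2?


Register state trace:
  MOV R2, 14  → R2 = 14
  MUL R2, 2  → R2 = 14 * 2 = 28
  ADD R2, 4  → R2 = 28 + 4 = 32
  ADD R2, 5  → R2 = 32 + 5 = 37
  SUB R2, 3  → R2 = 37 - 3 = 34
  SUB R2, 5  → R2 = 34 - 5 = 29
  ADD R2, 4  → R2 = 29 + 4 = 33
Final: R2 = 33

33


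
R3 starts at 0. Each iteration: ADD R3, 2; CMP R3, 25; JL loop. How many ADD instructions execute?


Loop trace (R3 starts at 0, target 25, step 2):
  ADD #1: R3 = 0 + 2 = 2  → 2 < 25, loop
  ADD #2: R3 = 2 + 2 = 4  → 4 < 25, loop
  ADD #3: R3 = 4 + 2 = 6  → 6 < 25, loop
  ADD #4: R3 = 6 + 2 = 8  → 8 < 25, loop
  ADD #5: R3 = 8 + 2 = 10  → 10 < 25, loop
  ADD #6: R3 = 10 + 2 = 12  → 12 < 25, loop
  ADD #7: R3 = 12 + 2 = 14  → 14 < 25, loop
  ADD #8: R3 = 14 + 2 = 16  → 16 < 25, loop
  ADD #9: R3 = 16 + 2 = 18  → 18 < 25, loop
  ADD #10: R3 = 18 + 2 = 20  → 20 < 25, loop
  ADD #11: R3 = 20 + 2 = 22  → 22 < 25, loop
  ADD #12: R3 = 22 + 2 = 24  → 24 < 25, loop
  ADD #13: R3 = 24 + 2 = 26  → 26 >= 25, exit
Total ADD instructions: 13

13


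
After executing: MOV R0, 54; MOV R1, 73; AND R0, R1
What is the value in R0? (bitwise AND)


Register state trace:
  MOV R0, 54  → R0 = 54 (0b00110110)
  MOV R1, 73  → R1 = 73 (0b01001001)
  AND R0, R1  → R0 = 54 AND 73 = 0 (0b00000000)
Final: R0 = 0

0


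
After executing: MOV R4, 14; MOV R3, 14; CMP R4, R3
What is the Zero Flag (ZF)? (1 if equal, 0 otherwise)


Register state trace:
  MOV R4, 14  → R4 = 14
  MOV R3, 14  → R3 = 14
  CMP R4, R3  → computes 14 - 14 = 0
  Result is zero, so values are equal
ZF = 1

1


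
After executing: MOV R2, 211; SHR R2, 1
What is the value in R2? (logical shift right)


Register state trace:
  MOV R2, 211  → R2 = 211
  SHR R2, 1  → R2 = 211 >> 1 = 211 // 2^1 = 105
Final: R2 = 105

105


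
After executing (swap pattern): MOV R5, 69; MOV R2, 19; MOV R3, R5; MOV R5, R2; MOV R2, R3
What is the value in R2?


Register state trace (swap pattern):
  MOV R5, 69  → R5 = 69
  MOV R2, 19  → R2 = 19
  MOV R3, R5  → R3 = 69  (save R5)
  MOV R5, R2  → R5 = 19  (R5 gets R2's value)
  MOV R2, R3  → R2 = 69  (R2 gets saved value)
Final: R2 = 69

69


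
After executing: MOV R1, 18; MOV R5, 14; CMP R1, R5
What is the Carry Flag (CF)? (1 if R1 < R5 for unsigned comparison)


Register state trace:
  MOV R1, 18  → R1 = 18
  MOV R5, 14  → R5 = 14
  CMP R1, R5  → unsigned 18 - 14: no borrow
  18 >= 14, so CF = 0
CF = 0

0


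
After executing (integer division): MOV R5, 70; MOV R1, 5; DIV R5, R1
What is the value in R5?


Register state trace:
  MOV R5, 70  → R5 = 70
  MOV R1, 5  → R1 = 5
  DIV R5, R1  → R5 = 70 // 5 = 14
Final: R5 = 14

14


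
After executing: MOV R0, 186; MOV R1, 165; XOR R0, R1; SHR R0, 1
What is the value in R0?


Register state trace:
  MOV R0, 186  → R0 = 186 (0b10111010)
  MOV R1, 165  → R1 = 165 (0b10100101)
  XOR R0, R1  → R0 = 186 XOR 165 = 31 (0b00011111)
  SHR R0, 1  → R0 = 31 >> 1 = 15
Final: R0 = 15

15
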